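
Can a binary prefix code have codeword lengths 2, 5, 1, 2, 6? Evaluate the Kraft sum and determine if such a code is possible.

1.046875; no

With common denominator 2^6 = 64: Σ 2^(−ℓᵢ) = 16/64 + 2/64 + 32/64 + 16/64 + 1/64 = 67/64 = 1.046875.
Kraft's inequality requires Σ ≤ 1; here Σ = 1.046875 > 1, so no such prefix code exists.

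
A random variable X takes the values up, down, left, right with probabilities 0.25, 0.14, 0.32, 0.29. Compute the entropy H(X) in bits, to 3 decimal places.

1.941 bits

H = −Σ pᵢ log₂ pᵢ.
−0.25·log₂(0.25) = 0.5000
−0.14·log₂(0.14) = 0.3971
−0.32·log₂(0.32) = 0.5260
−0.29·log₂(0.29) = 0.5179
Sum ≈ 1.9410 → 1.941 bits.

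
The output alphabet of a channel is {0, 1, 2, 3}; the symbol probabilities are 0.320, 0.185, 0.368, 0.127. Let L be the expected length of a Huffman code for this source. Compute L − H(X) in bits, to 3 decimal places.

0.059 bits

Entropy H = −Σ p log₂ p ≈ 1.8852 bits.
Huffman merges: 127/1000+37/200→39/125; 39/125+8/25→79/125; 46/125+79/125→1. L = 243/125 ≈ 1.9440.
L − H = 1.9440 − 1.8852 = 0.059 bits.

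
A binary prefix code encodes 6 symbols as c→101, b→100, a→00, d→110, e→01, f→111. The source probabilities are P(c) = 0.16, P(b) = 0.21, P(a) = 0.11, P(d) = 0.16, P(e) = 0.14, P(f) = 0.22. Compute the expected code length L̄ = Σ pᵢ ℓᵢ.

L̄ = Σ pᵢ·ℓᵢ = 0.16·3 + 0.21·3 + 0.11·2 + 0.16·3 + 0.14·2 + 0.22·3 = 2.75 bits/symbol.

2.75 bits/symbol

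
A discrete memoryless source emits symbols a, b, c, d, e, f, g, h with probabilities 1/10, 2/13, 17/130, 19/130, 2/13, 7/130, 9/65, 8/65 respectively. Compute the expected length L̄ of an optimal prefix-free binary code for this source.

Repeatedly combine the two least-probable nodes; the expected code length is the sum of the merged weights.
merge 7/130 + 1/10 → 2/13
merge 8/65 + 17/130 → 33/130
merge 9/65 + 19/130 → 37/130
merge 2/13 + 2/13 → 4/13
merge 2/13 + 33/130 → 53/130
merge 37/130 + 4/13 → 77/130
merge 53/130 + 77/130 → 1
L = 2/13 + 33/130 + 37/130 + 4/13 + 53/130 + 77/130 + 1 = 3 bits/symbol.

3 bits/symbol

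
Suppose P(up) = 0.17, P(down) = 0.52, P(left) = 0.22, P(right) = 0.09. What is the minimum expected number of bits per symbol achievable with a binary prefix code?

1.74 bits/symbol

Repeatedly combine the two least-probable nodes; the expected code length is the sum of the merged weights.
merge 9/100 + 17/100 → 13/50
merge 11/50 + 13/50 → 12/25
merge 12/25 + 13/25 → 1
L = 13/50 + 12/25 + 1 = 87/50 = 1.74 bits/symbol.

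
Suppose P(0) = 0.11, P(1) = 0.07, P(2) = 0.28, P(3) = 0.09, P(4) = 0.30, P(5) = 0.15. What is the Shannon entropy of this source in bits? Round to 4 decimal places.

H = −Σ pᵢ log₂ pᵢ.
−0.11·log₂(0.11) = 0.3503
−0.07·log₂(0.07) = 0.2686
−0.28·log₂(0.28) = 0.5142
−0.09·log₂(0.09) = 0.3127
−0.30·log₂(0.30) = 0.5211
−0.15·log₂(0.15) = 0.4105
Sum ≈ 2.3774 → 2.3774 bits.

2.3774 bits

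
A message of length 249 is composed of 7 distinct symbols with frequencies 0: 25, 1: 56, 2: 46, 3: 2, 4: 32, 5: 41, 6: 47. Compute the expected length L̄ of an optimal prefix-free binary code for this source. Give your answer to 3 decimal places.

Probabilities are the counts divided by 249.
Repeatedly combine the two least-probable nodes; the expected code length is the sum of the merged weights.
merge 2/249 + 25/249 → 9/83
merge 9/83 + 32/249 → 59/249
merge 41/249 + 46/249 → 29/83
merge 47/249 + 56/249 → 103/249
merge 59/249 + 29/83 → 146/249
merge 103/249 + 146/249 → 1
L = 9/83 + 59/249 + 29/83 + 103/249 + 146/249 + 1 = 671/249 ≈ 2.695 bits/symbol.

2.695 bits/symbol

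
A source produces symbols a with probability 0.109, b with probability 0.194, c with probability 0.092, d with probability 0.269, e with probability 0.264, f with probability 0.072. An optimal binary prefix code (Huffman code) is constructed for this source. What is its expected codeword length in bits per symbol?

Repeatedly combine the two least-probable nodes; the expected code length is the sum of the merged weights.
merge 9/125 + 23/250 → 41/250
merge 109/1000 + 41/250 → 273/1000
merge 97/500 + 33/125 → 229/500
merge 269/1000 + 273/1000 → 271/500
merge 229/500 + 271/500 → 1
L = 41/250 + 273/1000 + 229/500 + 271/500 + 1 = 2437/1000 = 2.437 bits/symbol.

2.437 bits/symbol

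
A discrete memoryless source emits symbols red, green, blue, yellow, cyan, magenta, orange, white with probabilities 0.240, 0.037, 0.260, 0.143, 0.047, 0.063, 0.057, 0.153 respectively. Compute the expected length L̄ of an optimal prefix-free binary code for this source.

2.704 bits/symbol

Repeatedly combine the two least-probable nodes; the expected code length is the sum of the merged weights.
merge 37/1000 + 47/1000 → 21/250
merge 57/1000 + 63/1000 → 3/25
merge 21/250 + 3/25 → 51/250
merge 143/1000 + 153/1000 → 37/125
merge 51/250 + 6/25 → 111/250
merge 13/50 + 37/125 → 139/250
merge 111/250 + 139/250 → 1
L = 21/250 + 3/25 + 51/250 + 37/125 + 111/250 + 139/250 + 1 = 338/125 = 2.704 bits/symbol.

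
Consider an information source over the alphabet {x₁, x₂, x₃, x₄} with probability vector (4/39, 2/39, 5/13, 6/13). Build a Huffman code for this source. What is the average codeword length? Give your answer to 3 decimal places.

Repeatedly combine the two least-probable nodes; the expected code length is the sum of the merged weights.
merge 2/39 + 4/39 → 2/13
merge 2/13 + 5/13 → 7/13
merge 6/13 + 7/13 → 1
L = 2/13 + 7/13 + 1 = 22/13 ≈ 1.692 bits/symbol.

1.692 bits/symbol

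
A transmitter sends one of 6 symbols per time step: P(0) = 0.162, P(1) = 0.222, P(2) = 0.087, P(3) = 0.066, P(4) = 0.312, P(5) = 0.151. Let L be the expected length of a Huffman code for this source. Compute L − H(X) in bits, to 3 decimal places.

0.048 bits

Entropy H = −Σ p log₂ p ≈ 2.4089 bits.
Huffman merges: 33/500+87/1000→153/1000; 151/1000+153/1000→38/125; 81/500+111/500→48/125; 38/125+39/125→77/125; 48/125+77/125→1. L = 2457/1000 ≈ 2.4570.
L − H = 2.4570 − 2.4089 = 0.048 bits.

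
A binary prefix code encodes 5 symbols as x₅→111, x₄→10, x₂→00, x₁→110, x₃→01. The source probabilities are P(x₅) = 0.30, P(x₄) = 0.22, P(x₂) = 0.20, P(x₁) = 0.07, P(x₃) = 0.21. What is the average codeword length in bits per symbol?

L̄ = Σ pᵢ·ℓᵢ = 0.30·3 + 0.22·2 + 0.20·2 + 0.07·3 + 0.21·2 = 2.37 bits/symbol.

2.37 bits/symbol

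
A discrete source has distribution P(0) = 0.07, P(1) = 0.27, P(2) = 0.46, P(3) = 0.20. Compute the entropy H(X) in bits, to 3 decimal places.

1.758 bits

H = −Σ pᵢ log₂ pᵢ.
−0.07·log₂(0.07) = 0.2686
−0.27·log₂(0.27) = 0.5100
−0.46·log₂(0.46) = 0.5153
−0.20·log₂(0.20) = 0.4644
Sum ≈ 1.7583 → 1.758 bits.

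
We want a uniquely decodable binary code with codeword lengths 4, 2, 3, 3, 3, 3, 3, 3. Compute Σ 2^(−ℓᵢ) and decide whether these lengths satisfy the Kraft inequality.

With common denominator 2^4 = 16: Σ 2^(−ℓᵢ) = 1/16 + 4/16 + 2/16 + 2/16 + 2/16 + 2/16 + 2/16 + 2/16 = 17/16 = 1.0625.
Kraft's inequality requires Σ ≤ 1; here Σ = 1.0625 > 1, so no such prefix code exists.

1.0625; no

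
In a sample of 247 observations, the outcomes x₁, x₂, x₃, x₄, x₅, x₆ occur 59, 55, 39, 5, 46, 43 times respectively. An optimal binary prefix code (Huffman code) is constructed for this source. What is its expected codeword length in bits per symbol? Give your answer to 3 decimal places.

Probabilities are the counts divided by 247.
Repeatedly combine the two least-probable nodes; the expected code length is the sum of the merged weights.
merge 5/247 + 3/19 → 44/247
merge 43/247 + 44/247 → 87/247
merge 46/247 + 55/247 → 101/247
merge 59/247 + 87/247 → 146/247
merge 101/247 + 146/247 → 1
L = 44/247 + 87/247 + 101/247 + 146/247 + 1 = 625/247 ≈ 2.530 bits/symbol.

2.530 bits/symbol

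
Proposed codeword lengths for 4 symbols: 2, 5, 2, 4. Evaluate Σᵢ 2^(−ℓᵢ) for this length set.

With common denominator 2^5 = 32: Σ 2^(−ℓᵢ) = 8/32 + 1/32 + 8/32 + 2/32 = 19/32 = 0.59375.

0.59375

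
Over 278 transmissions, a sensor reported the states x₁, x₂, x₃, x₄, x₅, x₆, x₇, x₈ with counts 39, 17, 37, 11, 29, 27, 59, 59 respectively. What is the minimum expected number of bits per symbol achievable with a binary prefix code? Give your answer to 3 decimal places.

Probabilities are the counts divided by 278.
Repeatedly combine the two least-probable nodes; the expected code length is the sum of the merged weights.
merge 11/278 + 17/278 → 14/139
merge 27/278 + 14/139 → 55/278
merge 29/278 + 37/278 → 33/139
merge 39/278 + 55/278 → 47/139
merge 59/278 + 59/278 → 59/139
merge 33/139 + 47/139 → 80/139
merge 59/139 + 80/139 → 1
L = 14/139 + 55/278 + 33/139 + 47/139 + 59/139 + 80/139 + 1 = 799/278 ≈ 2.874 bits/symbol.

2.874 bits/symbol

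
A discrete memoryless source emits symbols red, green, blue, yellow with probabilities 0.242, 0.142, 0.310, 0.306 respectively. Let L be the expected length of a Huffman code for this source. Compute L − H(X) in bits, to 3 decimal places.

0.058 bits

Entropy H = −Σ p log₂ p ≈ 1.9418 bits.
Huffman merges: 71/500+121/500→48/125; 153/500+31/100→77/125; 48/125+77/125→1. L = 2 ≈ 2.0000.
L − H = 2.0000 − 1.9418 = 0.058 bits.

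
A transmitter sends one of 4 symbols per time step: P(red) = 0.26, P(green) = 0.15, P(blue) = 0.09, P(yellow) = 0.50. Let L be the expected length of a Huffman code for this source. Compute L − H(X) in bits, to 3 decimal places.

Entropy H = −Σ p log₂ p ≈ 1.7285 bits.
Huffman merges: 9/100+3/20→6/25; 6/25+13/50→1/2; 1/2+1/2→1. L = 87/50 ≈ 1.7400.
L − H = 1.7400 − 1.7285 = 0.012 bits.

0.012 bits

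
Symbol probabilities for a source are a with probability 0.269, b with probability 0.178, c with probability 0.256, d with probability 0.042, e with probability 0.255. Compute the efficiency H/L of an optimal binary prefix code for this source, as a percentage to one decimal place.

Entropy H = −Σ p log₂ p ≈ 2.1508 bits.
Huffman merges: 21/500+89/500→11/50; 11/50+51/200→19/40; 32/125+269/1000→21/40; 19/40+21/40→1. L = 111/50 ≈ 2.2200.
Efficiency = H/L = 2.1508/2.2200 = 96.9%.

96.9%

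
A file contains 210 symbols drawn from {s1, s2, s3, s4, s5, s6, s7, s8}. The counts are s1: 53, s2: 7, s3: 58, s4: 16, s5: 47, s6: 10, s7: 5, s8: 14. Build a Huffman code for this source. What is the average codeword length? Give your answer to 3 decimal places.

Probabilities are the counts divided by 210.
Repeatedly combine the two least-probable nodes; the expected code length is the sum of the merged weights.
merge 1/42 + 1/30 → 2/35
merge 1/21 + 2/35 → 11/105
merge 1/15 + 8/105 → 1/7
merge 11/105 + 1/7 → 26/105
merge 47/210 + 26/105 → 33/70
merge 53/210 + 29/105 → 37/70
merge 33/70 + 37/70 → 1
L = 2/35 + 11/105 + 1/7 + 26/105 + 33/70 + 37/70 + 1 = 268/105 ≈ 2.552 bits/symbol.

2.552 bits/symbol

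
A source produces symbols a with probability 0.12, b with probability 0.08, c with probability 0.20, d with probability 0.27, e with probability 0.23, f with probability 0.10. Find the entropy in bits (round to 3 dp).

2.453 bits

H = −Σ pᵢ log₂ pᵢ.
−0.12·log₂(0.12) = 0.3671
−0.08·log₂(0.08) = 0.2915
−0.20·log₂(0.20) = 0.4644
−0.27·log₂(0.27) = 0.5100
−0.23·log₂(0.23) = 0.4877
−0.10·log₂(0.10) = 0.3322
Sum ≈ 2.4528 → 2.453 bits.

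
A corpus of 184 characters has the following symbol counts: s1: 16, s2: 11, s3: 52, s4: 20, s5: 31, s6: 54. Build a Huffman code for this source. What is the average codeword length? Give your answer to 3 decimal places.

2.402 bits/symbol

Probabilities are the counts divided by 184.
Repeatedly combine the two least-probable nodes; the expected code length is the sum of the merged weights.
merge 11/184 + 2/23 → 27/184
merge 5/46 + 27/184 → 47/184
merge 31/184 + 47/184 → 39/92
merge 13/46 + 27/92 → 53/92
merge 39/92 + 53/92 → 1
L = 27/184 + 47/184 + 39/92 + 53/92 + 1 = 221/92 ≈ 2.402 bits/symbol.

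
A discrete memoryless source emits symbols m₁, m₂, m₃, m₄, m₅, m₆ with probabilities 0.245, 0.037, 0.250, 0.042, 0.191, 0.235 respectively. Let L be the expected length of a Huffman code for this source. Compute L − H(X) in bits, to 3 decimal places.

Entropy H = −Σ p log₂ p ≈ 2.3124 bits.
Huffman merges: 37/1000+21/500→79/1000; 79/1000+191/1000→27/100; 47/200+49/200→12/25; 1/4+27/100→13/25; 12/25+13/25→1. L = 2349/1000 ≈ 2.3490.
L − H = 2.3490 − 2.3124 = 0.037 bits.

0.037 bits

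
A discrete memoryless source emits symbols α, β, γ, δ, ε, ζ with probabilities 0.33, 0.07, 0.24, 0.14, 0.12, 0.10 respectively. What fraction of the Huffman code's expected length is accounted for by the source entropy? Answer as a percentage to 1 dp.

98.2%

Entropy H = −Σ p log₂ p ≈ 2.3869 bits.
Huffman merges: 7/100+1/10→17/100; 3/25+7/50→13/50; 17/100+6/25→41/100; 13/50+33/100→59/100; 41/100+59/100→1. L = 243/100 ≈ 2.4300.
Efficiency = H/L = 2.3869/2.4300 = 98.2%.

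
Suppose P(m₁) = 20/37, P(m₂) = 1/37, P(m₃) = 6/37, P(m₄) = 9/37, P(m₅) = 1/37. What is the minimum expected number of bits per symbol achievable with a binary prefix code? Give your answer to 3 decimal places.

1.730 bits/symbol

Repeatedly combine the two least-probable nodes; the expected code length is the sum of the merged weights.
merge 1/37 + 1/37 → 2/37
merge 2/37 + 6/37 → 8/37
merge 8/37 + 9/37 → 17/37
merge 17/37 + 20/37 → 1
L = 2/37 + 8/37 + 17/37 + 1 = 64/37 ≈ 1.730 bits/symbol.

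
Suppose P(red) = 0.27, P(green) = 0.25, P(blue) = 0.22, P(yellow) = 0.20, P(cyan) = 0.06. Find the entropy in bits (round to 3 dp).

H = −Σ pᵢ log₂ pᵢ.
−0.27·log₂(0.27) = 0.5100
−0.25·log₂(0.25) = 0.5000
−0.22·log₂(0.22) = 0.4806
−0.20·log₂(0.20) = 0.4644
−0.06·log₂(0.06) = 0.2435
Sum ≈ 2.1985 → 2.199 bits.

2.199 bits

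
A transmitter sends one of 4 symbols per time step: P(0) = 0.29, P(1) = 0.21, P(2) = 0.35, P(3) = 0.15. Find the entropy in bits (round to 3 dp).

1.931 bits

H = −Σ pᵢ log₂ pᵢ.
−0.29·log₂(0.29) = 0.5179
−0.21·log₂(0.21) = 0.4728
−0.35·log₂(0.35) = 0.5301
−0.15·log₂(0.15) = 0.4105
Sum ≈ 1.9314 → 1.931 bits.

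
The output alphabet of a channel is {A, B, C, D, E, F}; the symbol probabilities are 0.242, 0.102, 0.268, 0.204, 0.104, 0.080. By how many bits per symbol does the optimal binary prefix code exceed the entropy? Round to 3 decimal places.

0.029 bits

Entropy H = −Σ p log₂ p ≈ 2.4393 bits.
Huffman merges: 2/25+51/500→91/500; 13/125+91/500→143/500; 51/250+121/500→223/500; 67/250+143/500→277/500; 223/500+277/500→1. L = 617/250 ≈ 2.4680.
L − H = 2.4680 − 2.4393 = 0.029 bits.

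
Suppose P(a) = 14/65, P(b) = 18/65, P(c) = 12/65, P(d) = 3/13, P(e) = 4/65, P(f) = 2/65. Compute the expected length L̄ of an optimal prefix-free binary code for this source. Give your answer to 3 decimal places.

2.369 bits/symbol

Repeatedly combine the two least-probable nodes; the expected code length is the sum of the merged weights.
merge 2/65 + 4/65 → 6/65
merge 6/65 + 12/65 → 18/65
merge 14/65 + 3/13 → 29/65
merge 18/65 + 18/65 → 36/65
merge 29/65 + 36/65 → 1
L = 6/65 + 18/65 + 29/65 + 36/65 + 1 = 154/65 ≈ 2.369 bits/symbol.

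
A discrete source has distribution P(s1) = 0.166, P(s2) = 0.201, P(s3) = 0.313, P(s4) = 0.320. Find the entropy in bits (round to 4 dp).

1.9459 bits

H = −Σ pᵢ log₂ pᵢ.
−0.166·log₂(0.166) = 0.4301
−0.201·log₂(0.201) = 0.4653
−0.313·log₂(0.313) = 0.5245
−0.320·log₂(0.320) = 0.5260
Sum ≈ 1.9459 → 1.9459 bits.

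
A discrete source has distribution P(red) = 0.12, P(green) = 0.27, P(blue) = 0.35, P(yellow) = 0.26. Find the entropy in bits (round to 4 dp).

1.9125 bits

H = −Σ pᵢ log₂ pᵢ.
−0.12·log₂(0.12) = 0.3671
−0.27·log₂(0.27) = 0.5100
−0.35·log₂(0.35) = 0.5301
−0.26·log₂(0.26) = 0.5053
Sum ≈ 1.9125 → 1.9125 bits.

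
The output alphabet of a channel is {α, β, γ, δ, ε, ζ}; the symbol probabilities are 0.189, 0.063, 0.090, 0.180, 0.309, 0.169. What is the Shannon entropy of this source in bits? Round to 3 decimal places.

H = −Σ pᵢ log₂ pᵢ.
−0.189·log₂(0.189) = 0.4543
−0.063·log₂(0.063) = 0.2513
−0.090·log₂(0.090) = 0.3127
−0.180·log₂(0.180) = 0.4453
−0.309·log₂(0.309) = 0.5235
−0.169·log₂(0.169) = 0.4335
Sum ≈ 2.4205 → 2.421 bits.

2.421 bits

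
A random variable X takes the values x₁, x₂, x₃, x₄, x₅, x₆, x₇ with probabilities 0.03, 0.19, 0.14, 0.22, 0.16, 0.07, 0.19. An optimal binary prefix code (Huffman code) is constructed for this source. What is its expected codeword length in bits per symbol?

2.69 bits/symbol

Repeatedly combine the two least-probable nodes; the expected code length is the sum of the merged weights.
merge 3/100 + 7/100 → 1/10
merge 1/10 + 7/50 → 6/25
merge 4/25 + 19/100 → 7/20
merge 19/100 + 11/50 → 41/100
merge 6/25 + 7/20 → 59/100
merge 41/100 + 59/100 → 1
L = 1/10 + 6/25 + 7/20 + 41/100 + 59/100 + 1 = 269/100 = 2.69 bits/symbol.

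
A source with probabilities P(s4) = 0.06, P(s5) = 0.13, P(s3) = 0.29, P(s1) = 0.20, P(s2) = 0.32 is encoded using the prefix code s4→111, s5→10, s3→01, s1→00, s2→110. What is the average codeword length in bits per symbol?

L̄ = Σ pᵢ·ℓᵢ = 0.06·3 + 0.13·2 + 0.29·2 + 0.20·2 + 0.32·3 = 2.38 bits/symbol.

2.38 bits/symbol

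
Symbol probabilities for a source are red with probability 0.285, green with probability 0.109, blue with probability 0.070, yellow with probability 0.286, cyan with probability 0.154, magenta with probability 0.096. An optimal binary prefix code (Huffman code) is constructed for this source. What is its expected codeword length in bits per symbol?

2.429 bits/symbol

Repeatedly combine the two least-probable nodes; the expected code length is the sum of the merged weights.
merge 7/100 + 12/125 → 83/500
merge 109/1000 + 77/500 → 263/1000
merge 83/500 + 263/1000 → 429/1000
merge 57/200 + 143/500 → 571/1000
merge 429/1000 + 571/1000 → 1
L = 83/500 + 263/1000 + 429/1000 + 571/1000 + 1 = 2429/1000 = 2.429 bits/symbol.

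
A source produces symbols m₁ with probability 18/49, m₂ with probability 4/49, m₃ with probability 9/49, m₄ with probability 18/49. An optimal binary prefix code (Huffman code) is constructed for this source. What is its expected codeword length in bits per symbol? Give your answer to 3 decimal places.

1.898 bits/symbol

Repeatedly combine the two least-probable nodes; the expected code length is the sum of the merged weights.
merge 4/49 + 9/49 → 13/49
merge 13/49 + 18/49 → 31/49
merge 18/49 + 31/49 → 1
L = 13/49 + 31/49 + 1 = 93/49 ≈ 1.898 bits/symbol.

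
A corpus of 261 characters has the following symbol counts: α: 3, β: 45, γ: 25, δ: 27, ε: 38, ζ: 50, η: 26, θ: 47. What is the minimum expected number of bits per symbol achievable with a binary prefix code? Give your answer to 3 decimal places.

2.916 bits/symbol

Probabilities are the counts divided by 261.
Repeatedly combine the two least-probable nodes; the expected code length is the sum of the merged weights.
merge 1/87 + 25/261 → 28/261
merge 26/261 + 3/29 → 53/261
merge 28/261 + 38/261 → 22/87
merge 5/29 + 47/261 → 92/261
merge 50/261 + 53/261 → 103/261
merge 22/87 + 92/261 → 158/261
merge 103/261 + 158/261 → 1
L = 28/261 + 53/261 + 22/87 + 92/261 + 103/261 + 158/261 + 1 = 761/261 ≈ 2.916 bits/symbol.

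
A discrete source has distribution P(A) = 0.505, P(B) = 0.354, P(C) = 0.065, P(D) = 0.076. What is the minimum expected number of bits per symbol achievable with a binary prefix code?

1.636 bits/symbol

Repeatedly combine the two least-probable nodes; the expected code length is the sum of the merged weights.
merge 13/200 + 19/250 → 141/1000
merge 141/1000 + 177/500 → 99/200
merge 99/200 + 101/200 → 1
L = 141/1000 + 99/200 + 1 = 409/250 = 1.636 bits/symbol.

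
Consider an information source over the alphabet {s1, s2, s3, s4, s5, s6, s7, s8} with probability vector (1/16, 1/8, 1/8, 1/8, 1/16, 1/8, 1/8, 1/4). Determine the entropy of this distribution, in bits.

2.875 bits

Each probability is a power of 1/2, so log₂(1/p) is an integer.
H = Σ p·log₂(1/p) = 1/16·4 + 1/8·3 + 1/8·3 + 1/8·3 + 1/16·4 + 1/8·3 + 1/8·3 + 1/4·2 = 2.875 bits.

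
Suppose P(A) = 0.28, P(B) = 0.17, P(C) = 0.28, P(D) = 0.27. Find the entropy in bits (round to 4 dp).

1.9730 bits

H = −Σ pᵢ log₂ pᵢ.
−0.28·log₂(0.28) = 0.5142
−0.17·log₂(0.17) = 0.4346
−0.28·log₂(0.28) = 0.5142
−0.27·log₂(0.27) = 0.5100
Sum ≈ 1.9730 → 1.9730 bits.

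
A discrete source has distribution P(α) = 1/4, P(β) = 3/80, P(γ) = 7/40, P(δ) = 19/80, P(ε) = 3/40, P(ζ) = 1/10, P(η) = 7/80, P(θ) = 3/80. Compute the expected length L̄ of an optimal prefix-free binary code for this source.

Repeatedly combine the two least-probable nodes; the expected code length is the sum of the merged weights.
merge 3/80 + 3/80 → 3/40
merge 3/40 + 3/40 → 3/20
merge 7/80 + 1/10 → 3/16
merge 3/20 + 7/40 → 13/40
merge 3/16 + 19/80 → 17/40
merge 1/4 + 13/40 → 23/40
merge 17/40 + 23/40 → 1
L = 3/40 + 3/20 + 3/16 + 13/40 + 17/40 + 23/40 + 1 = 219/80 = 2.7375 bits/symbol.

2.7375 bits/symbol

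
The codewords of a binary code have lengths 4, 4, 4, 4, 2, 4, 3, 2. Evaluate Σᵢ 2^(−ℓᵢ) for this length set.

With common denominator 2^4 = 16: Σ 2^(−ℓᵢ) = 1/16 + 1/16 + 1/16 + 1/16 + 4/16 + 1/16 + 2/16 + 4/16 = 15/16 = 0.9375.

0.9375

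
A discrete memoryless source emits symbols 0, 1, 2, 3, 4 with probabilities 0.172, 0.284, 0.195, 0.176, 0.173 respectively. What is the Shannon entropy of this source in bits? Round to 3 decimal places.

2.291 bits

H = −Σ pᵢ log₂ pᵢ.
−0.172·log₂(0.172) = 0.4368
−0.284·log₂(0.284) = 0.5158
−0.195·log₂(0.195) = 0.4599
−0.176·log₂(0.176) = 0.4411
−0.173·log₂(0.173) = 0.4379
Sum ≈ 2.2915 → 2.291 bits.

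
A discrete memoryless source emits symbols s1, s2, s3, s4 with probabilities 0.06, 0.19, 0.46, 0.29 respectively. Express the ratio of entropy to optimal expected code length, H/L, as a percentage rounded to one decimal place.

96.8%

Entropy H = −Σ p log₂ p ≈ 1.7320 bits.
Huffman merges: 3/50+19/100→1/4; 1/4+29/100→27/50; 23/50+27/50→1. L = 179/100 ≈ 1.7900.
Efficiency = H/L = 1.7320/1.7900 = 96.8%.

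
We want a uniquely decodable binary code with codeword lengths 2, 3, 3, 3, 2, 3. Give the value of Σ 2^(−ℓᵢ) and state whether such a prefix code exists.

With common denominator 2^3 = 8: Σ 2^(−ℓᵢ) = 2/8 + 1/8 + 1/8 + 1/8 + 2/8 + 1/8 = 8/8 = 1.
Kraft's inequality requires Σ ≤ 1; here Σ = 1 ≤ 1, so such a prefix code exists.

1; yes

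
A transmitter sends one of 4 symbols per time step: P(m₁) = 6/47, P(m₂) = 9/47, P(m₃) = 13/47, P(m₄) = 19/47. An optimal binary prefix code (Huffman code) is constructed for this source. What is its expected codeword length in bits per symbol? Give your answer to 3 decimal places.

1.915 bits/symbol

Repeatedly combine the two least-probable nodes; the expected code length is the sum of the merged weights.
merge 6/47 + 9/47 → 15/47
merge 13/47 + 15/47 → 28/47
merge 19/47 + 28/47 → 1
L = 15/47 + 28/47 + 1 = 90/47 ≈ 1.915 bits/symbol.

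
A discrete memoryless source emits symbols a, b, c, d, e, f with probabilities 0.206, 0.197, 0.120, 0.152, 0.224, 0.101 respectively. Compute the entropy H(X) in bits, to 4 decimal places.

H = −Σ pᵢ log₂ pᵢ.
−0.206·log₂(0.206) = 0.4695
−0.197·log₂(0.197) = 0.4617
−0.120·log₂(0.120) = 0.3671
−0.152·log₂(0.152) = 0.4131
−0.224·log₂(0.224) = 0.4835
−0.101·log₂(0.101) = 0.3341
Sum ≈ 2.5290 → 2.5290 bits.

2.5290 bits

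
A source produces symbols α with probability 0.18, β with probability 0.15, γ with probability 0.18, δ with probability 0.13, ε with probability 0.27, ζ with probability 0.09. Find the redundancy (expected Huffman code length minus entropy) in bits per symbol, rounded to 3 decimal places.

Entropy H = −Σ p log₂ p ≈ 2.5065 bits.
Huffman merges: 9/100+13/100→11/50; 3/20+9/50→33/100; 9/50+11/50→2/5; 27/100+33/100→3/5; 2/5+3/5→1. L = 51/20 ≈ 2.5500.
L − H = 2.5500 − 2.5065 = 0.044 bits.

0.044 bits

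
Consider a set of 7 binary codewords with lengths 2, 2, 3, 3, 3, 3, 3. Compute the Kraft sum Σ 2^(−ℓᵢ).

With common denominator 2^3 = 8: Σ 2^(−ℓᵢ) = 2/8 + 2/8 + 1/8 + 1/8 + 1/8 + 1/8 + 1/8 = 9/8 = 1.125.

1.125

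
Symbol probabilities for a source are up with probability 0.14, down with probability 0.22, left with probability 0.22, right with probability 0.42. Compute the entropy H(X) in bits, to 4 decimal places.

1.8839 bits

H = −Σ pᵢ log₂ pᵢ.
−0.14·log₂(0.14) = 0.3971
−0.22·log₂(0.22) = 0.4806
−0.22·log₂(0.22) = 0.4806
−0.42·log₂(0.42) = 0.5256
Sum ≈ 1.8839 → 1.8839 bits.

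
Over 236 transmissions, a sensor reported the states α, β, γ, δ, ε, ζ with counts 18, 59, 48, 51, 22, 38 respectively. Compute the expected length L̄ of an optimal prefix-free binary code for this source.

2.5 bits/symbol

Probabilities are the counts divided by 236.
Repeatedly combine the two least-probable nodes; the expected code length is the sum of the merged weights.
merge 9/118 + 11/118 → 10/59
merge 19/118 + 10/59 → 39/118
merge 12/59 + 51/236 → 99/236
merge 1/4 + 39/118 → 137/236
merge 99/236 + 137/236 → 1
L = 10/59 + 39/118 + 99/236 + 137/236 + 1 = 5/2 = 2.5 bits/symbol.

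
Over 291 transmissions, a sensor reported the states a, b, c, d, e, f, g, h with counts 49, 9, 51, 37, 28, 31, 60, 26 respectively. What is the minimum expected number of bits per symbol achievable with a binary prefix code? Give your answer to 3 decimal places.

Probabilities are the counts divided by 291.
Repeatedly combine the two least-probable nodes; the expected code length is the sum of the merged weights.
merge 3/97 + 26/291 → 35/291
merge 28/291 + 31/291 → 59/291
merge 35/291 + 37/291 → 24/97
merge 49/291 + 17/97 → 100/291
merge 59/291 + 20/97 → 119/291
merge 24/97 + 100/291 → 172/291
merge 119/291 + 172/291 → 1
L = 35/291 + 59/291 + 24/97 + 100/291 + 119/291 + 172/291 + 1 = 848/291 ≈ 2.914 bits/symbol.

2.914 bits/symbol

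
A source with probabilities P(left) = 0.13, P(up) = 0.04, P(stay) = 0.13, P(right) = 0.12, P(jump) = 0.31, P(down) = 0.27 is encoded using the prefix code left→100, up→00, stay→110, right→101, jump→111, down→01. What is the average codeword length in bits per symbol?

L̄ = Σ pᵢ·ℓᵢ = 0.13·3 + 0.04·2 + 0.13·3 + 0.12·3 + 0.31·3 + 0.27·2 = 2.69 bits/symbol.

2.69 bits/symbol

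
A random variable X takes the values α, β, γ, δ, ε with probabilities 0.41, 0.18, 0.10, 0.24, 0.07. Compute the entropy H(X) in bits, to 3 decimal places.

H = −Σ pᵢ log₂ pᵢ.
−0.41·log₂(0.41) = 0.5274
−0.18·log₂(0.18) = 0.4453
−0.10·log₂(0.10) = 0.3322
−0.24·log₂(0.24) = 0.4941
−0.07·log₂(0.07) = 0.2686
Sum ≈ 2.0676 → 2.068 bits.

2.068 bits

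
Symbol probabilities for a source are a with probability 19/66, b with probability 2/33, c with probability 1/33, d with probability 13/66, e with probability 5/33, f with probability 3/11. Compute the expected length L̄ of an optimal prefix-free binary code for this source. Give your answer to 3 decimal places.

Repeatedly combine the two least-probable nodes; the expected code length is the sum of the merged weights.
merge 1/33 + 2/33 → 1/11
merge 1/11 + 5/33 → 8/33
merge 13/66 + 8/33 → 29/66
merge 3/11 + 19/66 → 37/66
merge 29/66 + 37/66 → 1
L = 1/11 + 8/33 + 29/66 + 37/66 + 1 = 7/3 ≈ 2.333 bits/symbol.

2.333 bits/symbol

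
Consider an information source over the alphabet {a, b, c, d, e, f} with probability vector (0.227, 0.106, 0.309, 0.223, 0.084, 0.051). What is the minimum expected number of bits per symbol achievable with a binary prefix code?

2.376 bits/symbol

Repeatedly combine the two least-probable nodes; the expected code length is the sum of the merged weights.
merge 51/1000 + 21/250 → 27/200
merge 53/500 + 27/200 → 241/1000
merge 223/1000 + 227/1000 → 9/20
merge 241/1000 + 309/1000 → 11/20
merge 9/20 + 11/20 → 1
L = 27/200 + 241/1000 + 9/20 + 11/20 + 1 = 297/125 = 2.376 bits/symbol.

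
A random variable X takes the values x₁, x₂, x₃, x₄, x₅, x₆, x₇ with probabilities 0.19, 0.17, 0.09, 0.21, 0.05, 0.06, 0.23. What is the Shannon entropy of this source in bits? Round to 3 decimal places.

2.623 bits

H = −Σ pᵢ log₂ pᵢ.
−0.19·log₂(0.19) = 0.4552
−0.17·log₂(0.17) = 0.4346
−0.09·log₂(0.09) = 0.3127
−0.21·log₂(0.21) = 0.4728
−0.05·log₂(0.05) = 0.2161
−0.06·log₂(0.06) = 0.2435
−0.23·log₂(0.23) = 0.4877
Sum ≈ 2.6226 → 2.623 bits.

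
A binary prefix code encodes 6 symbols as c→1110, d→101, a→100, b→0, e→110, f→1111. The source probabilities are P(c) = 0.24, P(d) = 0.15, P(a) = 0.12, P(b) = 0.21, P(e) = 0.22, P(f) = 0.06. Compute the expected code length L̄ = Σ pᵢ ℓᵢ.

L̄ = Σ pᵢ·ℓᵢ = 0.24·4 + 0.15·3 + 0.12·3 + 0.21·1 + 0.22·3 + 0.06·4 = 2.88 bits/symbol.

2.88 bits/symbol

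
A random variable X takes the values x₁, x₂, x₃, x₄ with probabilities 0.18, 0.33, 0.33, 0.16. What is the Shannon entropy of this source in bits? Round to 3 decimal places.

H = −Σ pᵢ log₂ pᵢ.
−0.18·log₂(0.18) = 0.4453
−0.33·log₂(0.33) = 0.5278
−0.33·log₂(0.33) = 0.5278
−0.16·log₂(0.16) = 0.4230
Sum ≈ 1.9240 → 1.924 bits.

1.924 bits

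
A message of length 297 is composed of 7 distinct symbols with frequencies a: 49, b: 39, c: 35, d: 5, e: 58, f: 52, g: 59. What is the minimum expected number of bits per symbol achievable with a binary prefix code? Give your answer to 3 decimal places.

Probabilities are the counts divided by 297.
Repeatedly combine the two least-probable nodes; the expected code length is the sum of the merged weights.
merge 5/297 + 35/297 → 40/297
merge 13/99 + 40/297 → 79/297
merge 49/297 + 52/297 → 101/297
merge 58/297 + 59/297 → 13/33
merge 79/297 + 101/297 → 20/33
merge 13/33 + 20/33 → 1
L = 40/297 + 79/297 + 101/297 + 13/33 + 20/33 + 1 = 74/27 ≈ 2.741 bits/symbol.

2.741 bits/symbol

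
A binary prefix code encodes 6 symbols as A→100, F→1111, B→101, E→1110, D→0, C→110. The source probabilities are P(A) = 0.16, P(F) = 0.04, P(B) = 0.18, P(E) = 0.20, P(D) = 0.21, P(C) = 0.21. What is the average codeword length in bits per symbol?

2.82 bits/symbol

L̄ = Σ pᵢ·ℓᵢ = 0.16·3 + 0.04·4 + 0.18·3 + 0.20·4 + 0.21·1 + 0.21·3 = 2.82 bits/symbol.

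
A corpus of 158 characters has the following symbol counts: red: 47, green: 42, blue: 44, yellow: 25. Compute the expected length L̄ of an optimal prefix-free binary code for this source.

2 bits/symbol

Probabilities are the counts divided by 158.
Repeatedly combine the two least-probable nodes; the expected code length is the sum of the merged weights.
merge 25/158 + 21/79 → 67/158
merge 22/79 + 47/158 → 91/158
merge 67/158 + 91/158 → 1
L = 67/158 + 91/158 + 1 = 2 bits/symbol.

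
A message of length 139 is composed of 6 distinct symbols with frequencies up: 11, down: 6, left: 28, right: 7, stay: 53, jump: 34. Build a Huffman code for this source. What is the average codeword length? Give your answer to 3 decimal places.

2.259 bits/symbol

Probabilities are the counts divided by 139.
Repeatedly combine the two least-probable nodes; the expected code length is the sum of the merged weights.
merge 6/139 + 7/139 → 13/139
merge 11/139 + 13/139 → 24/139
merge 24/139 + 28/139 → 52/139
merge 34/139 + 52/139 → 86/139
merge 53/139 + 86/139 → 1
L = 13/139 + 24/139 + 52/139 + 86/139 + 1 = 314/139 ≈ 2.259 bits/symbol.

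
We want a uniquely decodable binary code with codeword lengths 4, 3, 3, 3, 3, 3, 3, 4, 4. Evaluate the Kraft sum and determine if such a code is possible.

0.9375; yes

With common denominator 2^4 = 16: Σ 2^(−ℓᵢ) = 1/16 + 2/16 + 2/16 + 2/16 + 2/16 + 2/16 + 2/16 + 1/16 + 1/16 = 15/16 = 0.9375.
Kraft's inequality requires Σ ≤ 1; here Σ = 0.9375 ≤ 1, so such a prefix code exists.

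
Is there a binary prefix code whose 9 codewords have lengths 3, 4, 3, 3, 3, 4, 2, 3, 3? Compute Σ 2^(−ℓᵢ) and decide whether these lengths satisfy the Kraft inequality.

With common denominator 2^4 = 16: Σ 2^(−ℓᵢ) = 2/16 + 1/16 + 2/16 + 2/16 + 2/16 + 1/16 + 4/16 + 2/16 + 2/16 = 18/16 = 1.125.
Kraft's inequality requires Σ ≤ 1; here Σ = 1.125 > 1, so no such prefix code exists.

1.125; no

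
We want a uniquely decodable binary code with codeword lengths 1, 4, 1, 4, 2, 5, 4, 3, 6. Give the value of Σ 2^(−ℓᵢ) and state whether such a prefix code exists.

With common denominator 2^6 = 64: Σ 2^(−ℓᵢ) = 32/64 + 4/64 + 32/64 + 4/64 + 16/64 + 2/64 + 4/64 + 8/64 + 1/64 = 103/64 = 1.609375.
Kraft's inequality requires Σ ≤ 1; here Σ = 1.609375 > 1, so no such prefix code exists.

1.609375; no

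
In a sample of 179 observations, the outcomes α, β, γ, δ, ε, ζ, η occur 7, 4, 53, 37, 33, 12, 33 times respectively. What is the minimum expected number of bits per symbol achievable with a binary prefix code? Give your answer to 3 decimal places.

2.503 bits/symbol

Probabilities are the counts divided by 179.
Repeatedly combine the two least-probable nodes; the expected code length is the sum of the merged weights.
merge 4/179 + 7/179 → 11/179
merge 11/179 + 12/179 → 23/179
merge 23/179 + 33/179 → 56/179
merge 33/179 + 37/179 → 70/179
merge 53/179 + 56/179 → 109/179
merge 70/179 + 109/179 → 1
L = 11/179 + 23/179 + 56/179 + 70/179 + 109/179 + 1 = 448/179 ≈ 2.503 bits/symbol.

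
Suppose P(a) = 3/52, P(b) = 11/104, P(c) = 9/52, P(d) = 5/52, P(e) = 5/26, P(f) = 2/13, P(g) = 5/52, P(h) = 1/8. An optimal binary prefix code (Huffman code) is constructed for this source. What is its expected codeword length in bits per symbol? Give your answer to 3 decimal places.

Repeatedly combine the two least-probable nodes; the expected code length is the sum of the merged weights.
merge 3/52 + 5/52 → 2/13
merge 5/52 + 11/104 → 21/104
merge 1/8 + 2/13 → 29/104
merge 2/13 + 9/52 → 17/52
merge 5/26 + 21/104 → 41/104
merge 29/104 + 17/52 → 63/104
merge 41/104 + 63/104 → 1
L = 2/13 + 21/104 + 29/104 + 17/52 + 41/104 + 63/104 + 1 = 77/26 ≈ 2.962 bits/symbol.

2.962 bits/symbol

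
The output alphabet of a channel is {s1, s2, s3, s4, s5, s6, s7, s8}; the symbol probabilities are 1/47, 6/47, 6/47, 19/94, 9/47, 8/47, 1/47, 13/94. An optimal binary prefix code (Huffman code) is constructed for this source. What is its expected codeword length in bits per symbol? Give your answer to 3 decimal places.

2.819 bits/symbol

Repeatedly combine the two least-probable nodes; the expected code length is the sum of the merged weights.
merge 1/47 + 1/47 → 2/47
merge 2/47 + 6/47 → 8/47
merge 6/47 + 13/94 → 25/94
merge 8/47 + 8/47 → 16/47
merge 9/47 + 19/94 → 37/94
merge 25/94 + 16/47 → 57/94
merge 37/94 + 57/94 → 1
L = 2/47 + 8/47 + 25/94 + 16/47 + 37/94 + 57/94 + 1 = 265/94 ≈ 2.819 bits/symbol.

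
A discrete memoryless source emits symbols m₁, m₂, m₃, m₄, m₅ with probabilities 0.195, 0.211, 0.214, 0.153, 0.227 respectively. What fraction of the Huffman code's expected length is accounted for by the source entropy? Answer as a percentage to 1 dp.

98.4%

Entropy H = −Σ p log₂ p ≈ 2.3095 bits.
Huffman merges: 153/1000+39/200→87/250; 211/1000+107/500→17/40; 227/1000+87/250→23/40; 17/40+23/40→1. L = 587/250 ≈ 2.3480.
Efficiency = H/L = 2.3095/2.3480 = 98.4%.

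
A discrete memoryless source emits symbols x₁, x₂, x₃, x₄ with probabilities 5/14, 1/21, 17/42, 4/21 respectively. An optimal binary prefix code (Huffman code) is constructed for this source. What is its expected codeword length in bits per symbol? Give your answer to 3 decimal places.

1.833 bits/symbol

Repeatedly combine the two least-probable nodes; the expected code length is the sum of the merged weights.
merge 1/21 + 4/21 → 5/21
merge 5/21 + 5/14 → 25/42
merge 17/42 + 25/42 → 1
L = 5/21 + 25/42 + 1 = 11/6 ≈ 1.833 bits/symbol.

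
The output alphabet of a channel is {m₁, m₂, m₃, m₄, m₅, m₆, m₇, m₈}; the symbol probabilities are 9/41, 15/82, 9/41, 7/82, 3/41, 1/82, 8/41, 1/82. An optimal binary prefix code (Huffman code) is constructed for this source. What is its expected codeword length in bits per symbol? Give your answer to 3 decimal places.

2.671 bits/symbol

Repeatedly combine the two least-probable nodes; the expected code length is the sum of the merged weights.
merge 1/82 + 1/82 → 1/41
merge 1/41 + 3/41 → 4/41
merge 7/82 + 4/41 → 15/82
merge 15/82 + 15/82 → 15/41
merge 8/41 + 9/41 → 17/41
merge 9/41 + 15/41 → 24/41
merge 17/41 + 24/41 → 1
L = 1/41 + 4/41 + 15/82 + 15/41 + 17/41 + 24/41 + 1 = 219/82 ≈ 2.671 bits/symbol.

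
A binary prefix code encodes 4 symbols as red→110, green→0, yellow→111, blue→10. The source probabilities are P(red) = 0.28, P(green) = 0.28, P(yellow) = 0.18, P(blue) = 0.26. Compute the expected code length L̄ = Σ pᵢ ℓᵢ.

L̄ = Σ pᵢ·ℓᵢ = 0.28·3 + 0.28·1 + 0.18·3 + 0.26·2 = 2.18 bits/symbol.

2.18 bits/symbol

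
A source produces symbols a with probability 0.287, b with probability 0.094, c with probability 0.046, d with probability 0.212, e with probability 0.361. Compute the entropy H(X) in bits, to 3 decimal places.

H = −Σ pᵢ log₂ pᵢ.
−0.287·log₂(0.287) = 0.5169
−0.094·log₂(0.094) = 0.3207
−0.046·log₂(0.046) = 0.2043
−0.212·log₂(0.212) = 0.4744
−0.361·log₂(0.361) = 0.5306
Sum ≈ 2.0469 → 2.047 bits.

2.047 bits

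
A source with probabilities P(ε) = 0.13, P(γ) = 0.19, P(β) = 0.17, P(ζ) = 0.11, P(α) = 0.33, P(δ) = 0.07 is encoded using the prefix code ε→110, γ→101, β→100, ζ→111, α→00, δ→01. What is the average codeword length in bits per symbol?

L̄ = Σ pᵢ·ℓᵢ = 0.13·3 + 0.19·3 + 0.17·3 + 0.11·3 + 0.33·2 + 0.07·2 = 2.6 bits/symbol.

2.6 bits/symbol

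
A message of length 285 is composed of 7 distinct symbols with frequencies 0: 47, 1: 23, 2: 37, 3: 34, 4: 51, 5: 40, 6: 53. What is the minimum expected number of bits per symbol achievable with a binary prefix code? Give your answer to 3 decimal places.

Probabilities are the counts divided by 285.
Repeatedly combine the two least-probable nodes; the expected code length is the sum of the merged weights.
merge 23/285 + 34/285 → 1/5
merge 37/285 + 8/57 → 77/285
merge 47/285 + 17/95 → 98/285
merge 53/285 + 1/5 → 22/57
merge 77/285 + 98/285 → 35/57
merge 22/57 + 35/57 → 1
L = 1/5 + 77/285 + 98/285 + 22/57 + 35/57 + 1 = 802/285 ≈ 2.814 bits/symbol.

2.814 bits/symbol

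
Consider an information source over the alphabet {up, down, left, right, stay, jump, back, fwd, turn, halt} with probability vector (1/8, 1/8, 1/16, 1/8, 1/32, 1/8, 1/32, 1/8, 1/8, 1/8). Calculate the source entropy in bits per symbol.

Each probability is a power of 1/2, so log₂(1/p) is an integer.
H = Σ p·log₂(1/p) = 1/8·3 + 1/8·3 + 1/16·4 + 1/8·3 + 1/32·5 + 1/8·3 + 1/32·5 + 1/8·3 + 1/8·3 + 1/8·3 = 3.1875 bits.

3.1875 bits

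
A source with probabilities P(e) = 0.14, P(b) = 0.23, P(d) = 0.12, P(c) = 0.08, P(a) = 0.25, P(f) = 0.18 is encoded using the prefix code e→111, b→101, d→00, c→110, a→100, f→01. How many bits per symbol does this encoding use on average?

2.7 bits/symbol

L̄ = Σ pᵢ·ℓᵢ = 0.14·3 + 0.23·3 + 0.12·2 + 0.08·3 + 0.25·3 + 0.18·2 = 2.7 bits/symbol.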